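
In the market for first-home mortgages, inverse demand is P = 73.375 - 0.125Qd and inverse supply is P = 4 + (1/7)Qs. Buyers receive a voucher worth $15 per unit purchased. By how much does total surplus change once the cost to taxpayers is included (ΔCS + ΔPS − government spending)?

Pre-subsidy: 73.375 - 0.125Q = 4 + (1/7)Q gives Q* = 259 and P* = 41.
With the rebate, buyers effectively pay Pb = Ps − 15, where Ps is the price sellers receive.
On the curves, Pb = 73.375 - 0.125Q and Ps = 4 + (1/7)Q; the wedge Ps − Pb = 15 gives 4 + (1/7)Q − (73.375 - 0.125Q) = 15, so Q' = 315.
Then Pb = 73.375 − 0.125·315 = 34 and Ps = 4 + (1/7)·315 = 49.
ΔCS = ½(259 + 315)(41 − 34) = 2009; ΔPS = ½(259 + 315)(49 − 41) = 2296.
Government spending = 15 × 315 = 4725.
Net change = 2009 + 2296 − 4725 = -420. The loss equals the DWL triangle ½·15·56.

Net change in total surplus = -$420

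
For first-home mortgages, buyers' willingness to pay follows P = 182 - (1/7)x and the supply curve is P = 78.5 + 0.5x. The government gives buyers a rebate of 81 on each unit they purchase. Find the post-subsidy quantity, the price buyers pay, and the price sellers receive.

x' = 287; buyers pay 141; sellers receive 222

Pre-subsidy: 182 - (1/7)x = 78.5 + 0.5x gives x* = 161 and P* = 159.
With the rebate, buyers effectively pay Pb = Ps − 81, where Ps is the price sellers receive.
On the curves, Pb = 182 - (1/7)x and Ps = 78.5 + 0.5x; the wedge Ps − Pb = 81 gives 78.5 + 0.5x − (182 - (1/7)x) = 81, so x' = 287.
Then Pb = 182 − (1/7)·287 = 141 and Ps = 78.5 + 0.5·287 = 222.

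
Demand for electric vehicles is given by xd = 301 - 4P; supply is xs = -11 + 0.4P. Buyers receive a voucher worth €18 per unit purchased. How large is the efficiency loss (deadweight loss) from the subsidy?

Pre-subsidy: 301 - 4P = -11 + 0.4P gives P* = 780/11, x* = 191/11.
With the rebate, buyers effectively pay Pb = Ps − 18, where Ps is the price sellers receive.
Demand in terms of Ps becomes xd = 301 − 4(Ps − 18) = 373 - 4Ps. Setting this equal to supply: 373 - 4Ps = -11 + 0.4Ps, so Ps = 960/11.
Buyers pay Pb = 960/11 − 18 = 762/11; x' = -11 + 0.4·(960/11) = 263/11.
The subsidy expands output by 263/11 − 191/11 = 72/11 past the efficient level; on those units the gap between marginal cost and willingness to pay runs from 0 up to 18.
DWL = ½ × 18 × 72/11 = 648/11.

Deadweight loss = 648/11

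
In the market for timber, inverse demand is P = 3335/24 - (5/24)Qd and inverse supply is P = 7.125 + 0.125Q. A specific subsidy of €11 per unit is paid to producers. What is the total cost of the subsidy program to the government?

Government cost = €4713.5

Pre-subsidy: 3335/24 - (5/24)Q = 7.125 + 0.125Q gives Q* = 395.5 and P* = 56.5625.
With the subsidy, sellers receive Ps = Pb + 11 for each unit, where Pb is the price buyers pay.
On the curves, Pb = 3335/24 - (5/24)Q and Ps = 7.125 + 0.125Q; the wedge Ps − Pb = 11 gives 7.125 + 0.125Q − (3335/24 - (5/24)Q) = 11, so Q' = 428.5.
Then Pb = 3335/24 − (5/24)·428.5 = 49.6875 and Ps = 7.125 + 0.125·428.5 = 60.6875.
Government outlay = subsidy × quantity = 11 × 428.5 = 4713.5.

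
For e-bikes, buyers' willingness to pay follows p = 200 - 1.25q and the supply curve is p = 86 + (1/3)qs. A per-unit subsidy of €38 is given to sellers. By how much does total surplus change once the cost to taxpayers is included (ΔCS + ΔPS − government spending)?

Pre-subsidy: 200 - 1.25q = 86 + (1/3)q gives q* = 72 and p* = 110.
With the subsidy, sellers receive ps = pb + 38 for each unit, where pb is the price buyers pay.
On the curves, pb = 200 - 1.25q and ps = 86 + (1/3)q; the wedge ps − pb = 38 gives 86 + (1/3)q − (200 - 1.25q) = 38, so q' = 96.
Then pb = 200 − 1.25·96 = 80 and ps = 86 + (1/3)·96 = 118.
ΔCS = ½(72 + 96)(110 − 80) = 2520; ΔPS = ½(72 + 96)(118 − 110) = 672.
Government spending = 38 × 96 = 3648.
Net change = 2520 + 672 − 3648 = -456. The loss equals the DWL triangle ½·38·24.

Net change in total surplus = -€456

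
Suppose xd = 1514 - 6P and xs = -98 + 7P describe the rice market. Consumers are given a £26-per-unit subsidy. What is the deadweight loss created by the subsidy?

Deadweight loss = £1092

Pre-subsidy: 1514 - 6P = -98 + 7P gives P* = 124, x* = 770.
With the rebate, buyers effectively pay Pb = Ps − 26, where Ps is the price sellers receive.
Demand in terms of Ps becomes xd = 1514 − 6(Ps − 26) = 1670 - 6Ps. Setting this equal to supply: 1670 - 6Ps = -98 + 7Ps, so Ps = 136.
Buyers pay Pb = 136 − 26 = 110; x' = -98 + 7·136 = 854.
The subsidy expands output by 854 − 770 = 84 past the efficient level; on those units the gap between marginal cost and willingness to pay runs from 0 up to 26.
DWL = ½ × 26 × 84 = 1092.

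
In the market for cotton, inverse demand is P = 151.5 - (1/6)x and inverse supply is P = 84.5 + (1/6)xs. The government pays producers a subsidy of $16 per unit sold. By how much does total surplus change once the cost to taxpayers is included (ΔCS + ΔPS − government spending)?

Pre-subsidy: 151.5 - (1/6)x = 84.5 + (1/6)x gives x* = 201 and P* = 118.
With the subsidy, sellers receive Ps = Pb + 16 for each unit, where Pb is the price buyers pay.
On the curves, Pb = 151.5 - (1/6)x and Ps = 84.5 + (1/6)x; the wedge Ps − Pb = 16 gives 84.5 + (1/6)x − (151.5 - (1/6)x) = 16, so x' = 249.
Then Pb = 151.5 − (1/6)·249 = 110 and Ps = 84.5 + (1/6)·249 = 126.
ΔCS = ½(201 + 249)(118 − 110) = 1800; ΔPS = ½(201 + 249)(126 − 118) = 1800.
Government spending = 16 × 249 = 3984.
Net change = 1800 + 1800 − 3984 = -384. The loss equals the DWL triangle ½·16·48.

Net change in total surplus = -$384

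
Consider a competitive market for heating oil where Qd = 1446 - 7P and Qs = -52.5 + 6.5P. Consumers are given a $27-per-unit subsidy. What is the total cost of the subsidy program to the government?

Pre-subsidy: 1446 - 7P = -52.5 + 6.5P gives P* = 111, Q* = 669.
With the rebate, buyers effectively pay Pb = Ps − 27, where Ps is the price sellers receive.
Demand in terms of Ps becomes Qd = 1446 − 7(Ps − 27) = 1635 - 7Ps. Setting this equal to supply: 1635 - 7Ps = -52.5 + 6.5Ps, so Ps = 125.
Buyers pay Pb = 125 − 27 = 98; Q' = -52.5 + 6.5·125 = 760.
Government outlay = subsidy × quantity = 27 × 760 = 20520.

Government cost = $20520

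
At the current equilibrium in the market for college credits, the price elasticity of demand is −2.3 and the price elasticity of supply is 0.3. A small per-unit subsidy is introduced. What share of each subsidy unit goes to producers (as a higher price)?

For a small subsidy around the equilibrium, the benefit split depends on the relative slopes, which at a point are proportional to the elasticities.
Buyer share = εs/(εs + |εd|) = 0.3/(0.3 + 2.3) = 3/26; seller share = |εd|/(εs + |εd|) = 23/26.
So producers capture 23/26 of the subsidy.

Producer share = 23/26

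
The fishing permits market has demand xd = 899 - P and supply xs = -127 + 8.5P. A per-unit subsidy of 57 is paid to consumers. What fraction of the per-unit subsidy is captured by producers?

Producer share = 2/19

Pre-subsidy: 899 - P = -127 + 8.5P gives P* = 108, x* = 791.
With the rebate, buyers effectively pay Pb = Ps − 57, where Ps is the price sellers receive.
Demand in terms of Ps becomes xd = 899 − 1(Ps − 57) = 956 - Ps. Setting this equal to supply: 956 - Ps = -127 + 8.5Ps, so Ps = 114.
Buyers pay Pb = 114 − 57 = 57; x' = -127 + 8.5·114 = 842.
Buyers' price falls by P* − Pb = 108 − 57 = 51; sellers' price rises by Ps − P* = 114 − 108 = 6.
So producers capture 6/57 = 2/19 of each unit of subsidy.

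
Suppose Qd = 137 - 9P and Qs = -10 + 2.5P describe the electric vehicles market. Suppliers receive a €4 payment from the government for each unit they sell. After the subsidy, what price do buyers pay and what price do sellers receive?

Buyers pay 274/23; sellers receive 366/23

Pre-subsidy: 137 - 9P = -10 + 2.5P gives P* = 294/23, Q* = 505/23.
With the subsidy, sellers receive Ps = Pb + 4 for each unit, where Pb is the price buyers pay.
Supply in terms of Pb becomes Qs = -10 + 2.5(Pb + 4) = 0 + 2.5Pb. Setting this equal to demand: 137 - 9Pb = 0 + 2.5Pb, so Pb = 274/23.
Sellers receive Ps = 274/23 + 4 = 366/23; Q' = 137 − 9·(274/23) = 685/23.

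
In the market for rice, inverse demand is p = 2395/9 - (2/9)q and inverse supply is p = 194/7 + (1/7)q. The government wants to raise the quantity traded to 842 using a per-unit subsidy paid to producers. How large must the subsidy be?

At q = 842, from the demand curve buyers pay pb = 2395/9 − (2/9)·842 = 79; from the supply curve sellers need ps = 194/7 + (1/7)·842 = 148.
The subsidy must fill the gap: s = ps − pb = 148 − 79 = 69.

Required subsidy s = 69 per unit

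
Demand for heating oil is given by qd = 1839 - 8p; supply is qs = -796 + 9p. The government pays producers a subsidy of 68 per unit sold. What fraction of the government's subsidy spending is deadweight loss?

Pre-subsidy: 1839 - 8p = -796 + 9p gives p* = 155, q* = 599.
With the subsidy, sellers receive ps = pb + 68 for each unit, where pb is the price buyers pay.
Supply in terms of pb becomes qs = -796 + 9(pb + 68) = -184 + 9pb. Setting this equal to demand: 1839 - 8pb = -184 + 9pb, so pb = 119.
Sellers receive ps = 119 + 68 = 187; q' = 1839 − 8·119 = 887.
ΔCS = ½(599 + 887)(155 − 119) = 26748; ΔPS = ½(599 + 887)(187 − 155) = 23776.
Government spending = 68 × 887 = 60316.
DWL = ½ × 68 × (887 − 599) = 9792; fraction = 9792 / 60316 = 144/887.

DWL / government spending = 144/887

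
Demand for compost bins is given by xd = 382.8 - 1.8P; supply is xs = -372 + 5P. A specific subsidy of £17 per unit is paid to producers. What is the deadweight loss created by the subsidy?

Pre-subsidy: 382.8 - 1.8P = -372 + 5P gives P* = 111, x* = 183.
With the subsidy, sellers receive Ps = Pb + 17 for each unit, where Pb is the price buyers pay.
Supply in terms of Pb becomes xs = -372 + 5(Pb + 17) = -287 + 5Pb. Setting this equal to demand: 382.8 - 1.8Pb = -287 + 5Pb, so Pb = 98.5.
Sellers receive Ps = 98.5 + 17 = 115.5; x' = 382.8 − 1.8·98.5 = 205.5.
The subsidy expands output by 205.5 − 183 = 22.5 past the efficient level; on those units the gap between marginal cost and willingness to pay runs from 0 up to 17.
DWL = ½ × 17 × 22.5 = 191.25.

Deadweight loss = £191.25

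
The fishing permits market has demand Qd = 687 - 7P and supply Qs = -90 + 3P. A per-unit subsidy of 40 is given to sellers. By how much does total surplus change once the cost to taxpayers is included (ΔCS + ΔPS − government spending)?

Net change in total surplus = -1680

Pre-subsidy: 687 - 7P = -90 + 3P gives P* = 77.7, Q* = 143.1.
With the subsidy, sellers receive Ps = Pb + 40 for each unit, where Pb is the price buyers pay.
Supply in terms of Pb becomes Qs = -90 + 3(Pb + 40) = 30 + 3Pb. Setting this equal to demand: 687 - 7Pb = 30 + 3Pb, so Pb = 65.7.
Sellers receive Ps = 65.7 + 40 = 105.7; Q' = 687 − 7·65.7 = 227.1.
ΔCS = ½(143.1 + 227.1)(77.7 − 65.7) = 2221.2; ΔPS = ½(143.1 + 227.1)(105.7 − 77.7) = 5182.8.
Government spending = 40 × 227.1 = 9084.
Net change = 2221.2 + 5182.8 − 9084 = -1680. The loss equals the DWL triangle ½·40·84.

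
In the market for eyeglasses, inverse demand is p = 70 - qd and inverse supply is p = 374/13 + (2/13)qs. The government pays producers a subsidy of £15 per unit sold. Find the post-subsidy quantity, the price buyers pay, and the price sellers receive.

Pre-subsidy: 70 - q = 374/13 + (2/13)q gives q* = 536/15 and p* = 514/15.
With the subsidy, sellers receive ps = pb + 15 for each unit, where pb is the price buyers pay.
On the curves, pb = 70 - q and ps = 374/13 + (2/13)q; the wedge ps − pb = 15 gives 374/13 + (2/13)q − (70 - q) = 15, so q' = 731/15.
Then pb = 70 − 1·(731/15) = 319/15 and ps = 374/13 + (2/13)·(731/15) = 544/15.

q' = 731/15; buyers pay 319/15; sellers receive 544/15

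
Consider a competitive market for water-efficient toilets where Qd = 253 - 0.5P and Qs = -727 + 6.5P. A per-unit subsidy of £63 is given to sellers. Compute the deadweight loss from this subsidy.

Deadweight loss = £921.375

Pre-subsidy: 253 - 0.5P = -727 + 6.5P gives P* = 140, Q* = 183.
With the subsidy, sellers receive Ps = Pb + 63 for each unit, where Pb is the price buyers pay.
Supply in terms of Pb becomes Qs = -727 + 6.5(Pb + 63) = -317.5 + 6.5Pb. Setting this equal to demand: 253 - 0.5Pb = -317.5 + 6.5Pb, so Pb = 81.5.
Sellers receive Ps = 81.5 + 63 = 144.5; Q' = 253 − 0.5·81.5 = 212.25.
The subsidy expands output by 212.25 − 183 = 29.25 past the efficient level; on those units the gap between marginal cost and willingness to pay runs from 0 up to 63.
DWL = ½ × 63 × 29.25 = 921.375.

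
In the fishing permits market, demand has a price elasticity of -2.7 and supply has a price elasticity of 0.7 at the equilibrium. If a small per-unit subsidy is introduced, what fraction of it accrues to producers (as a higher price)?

For a small subsidy around the equilibrium, the benefit split depends on the relative slopes, which at a point are proportional to the elasticities.
Buyer share = εs/(εs + |εd|) = 0.7/(0.7 + 2.7) = 7/34; seller share = |εd|/(εs + |εd|) = 27/34.
So producers capture 27/34 of the subsidy.

Producer share = 27/34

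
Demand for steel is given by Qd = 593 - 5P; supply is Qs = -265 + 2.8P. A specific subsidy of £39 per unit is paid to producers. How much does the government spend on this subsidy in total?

Government cost = £4407

Pre-subsidy: 593 - 5P = -265 + 2.8P gives P* = 110, Q* = 43.
With the subsidy, sellers receive Ps = Pb + 39 for each unit, where Pb is the price buyers pay.
Supply in terms of Pb becomes Qs = -265 + 2.8(Pb + 39) = -155.8 + 2.8Pb. Setting this equal to demand: 593 - 5Pb = -155.8 + 2.8Pb, so Pb = 96.
Sellers receive Ps = 96 + 39 = 135; Q' = 593 − 5·96 = 113.
Government outlay = subsidy × quantity = 39 × 113 = 4407.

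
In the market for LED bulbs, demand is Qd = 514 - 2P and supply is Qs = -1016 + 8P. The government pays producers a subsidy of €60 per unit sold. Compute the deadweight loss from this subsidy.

Deadweight loss = €2880

Pre-subsidy: 514 - 2P = -1016 + 8P gives P* = 153, Q* = 208.
With the subsidy, sellers receive Ps = Pb + 60 for each unit, where Pb is the price buyers pay.
Supply in terms of Pb becomes Qs = -1016 + 8(Pb + 60) = -536 + 8Pb. Setting this equal to demand: 514 - 2Pb = -536 + 8Pb, so Pb = 105.
Sellers receive Ps = 105 + 60 = 165; Q' = 514 − 2·105 = 304.
The subsidy expands output by 304 − 208 = 96 past the efficient level; on those units the gap between marginal cost and willingness to pay runs from 0 up to 60.
DWL = ½ × 60 × 96 = 2880.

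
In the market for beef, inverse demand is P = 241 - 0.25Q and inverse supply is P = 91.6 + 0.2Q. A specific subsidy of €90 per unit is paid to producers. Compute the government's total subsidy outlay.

Pre-subsidy: 241 - 0.25Q = 91.6 + 0.2Q gives Q* = 332 and P* = 158.
With the subsidy, sellers receive Ps = Pb + 90 for each unit, where Pb is the price buyers pay.
On the curves, Pb = 241 - 0.25Q and Ps = 91.6 + 0.2Q; the wedge Ps − Pb = 90 gives 91.6 + 0.2Q − (241 - 0.25Q) = 90, so Q' = 532.
Then Pb = 241 − 0.25·532 = 108 and Ps = 91.6 + 0.2·532 = 198.
Government outlay = subsidy × quantity = 90 × 532 = 47880.

Government cost = €47880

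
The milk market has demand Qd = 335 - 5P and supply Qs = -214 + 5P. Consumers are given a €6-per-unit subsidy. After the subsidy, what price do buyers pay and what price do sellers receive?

Buyers pay €51.9; sellers receive €57.9

Pre-subsidy: 335 - 5P = -214 + 5P gives P* = 54.9, Q* = 60.5.
With the rebate, buyers effectively pay Pb = Ps − 6, where Ps is the price sellers receive.
Demand in terms of Ps becomes Qd = 335 − 5(Ps − 6) = 365 - 5Ps. Setting this equal to supply: 365 - 5Ps = -214 + 5Ps, so Ps = 57.9.
Buyers pay Pb = 57.9 − 6 = 51.9; Q' = -214 + 5·57.9 = 75.5.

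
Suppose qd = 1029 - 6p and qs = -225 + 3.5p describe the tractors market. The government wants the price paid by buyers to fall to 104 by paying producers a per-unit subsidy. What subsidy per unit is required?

At a buyer price of 104, quantity demanded is 1029 − 6·104 = 405.
Sellers supply 405 only when they receive ps with -225 + 3.5·ps = 405, i.e. ps = 180.
s = ps − pb = 180 − 104 = 76.

Required subsidy s = 76 per unit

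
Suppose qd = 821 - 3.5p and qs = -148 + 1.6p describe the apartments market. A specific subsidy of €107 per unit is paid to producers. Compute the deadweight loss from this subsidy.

Deadweight loss = 320572/51

Pre-subsidy: 821 - 3.5p = -148 + 1.6p gives p* = 190, q* = 156.
With the subsidy, sellers receive ps = pb + 107 for each unit, where pb is the price buyers pay.
Supply in terms of pb becomes qs = -148 + 1.6(pb + 107) = 23.2 + 1.6pb. Setting this equal to demand: 821 - 3.5pb = 23.2 + 1.6pb, so pb = 7978/51.
Sellers receive ps = 7978/51 + 107 = 13435/51; q' = 821 − 3.5·(7978/51) = 13948/51.
The subsidy expands output by 13948/51 − 156 = 5992/51 past the efficient level; on those units the gap between marginal cost and willingness to pay runs from 0 up to 107.
DWL = ½ × 107 × 5992/51 = 320572/51.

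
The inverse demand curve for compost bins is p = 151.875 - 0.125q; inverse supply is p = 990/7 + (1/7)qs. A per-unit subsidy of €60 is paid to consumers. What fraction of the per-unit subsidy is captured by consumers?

Pre-subsidy: 151.875 - 0.125q = 990/7 + (1/7)q gives q* = 39 and p* = 147.
With the rebate, buyers effectively pay pb = ps − 60, where ps is the price sellers receive.
On the curves, pb = 151.875 - 0.125q and ps = 990/7 + (1/7)q; the wedge ps − pb = 60 gives 990/7 + (1/7)q − (151.875 - 0.125q) = 60, so q' = 263.
Then pb = 151.875 − 0.125·263 = 119 and ps = 990/7 + (1/7)·263 = 179.
Buyers' price falls by p* − pb = 147 − 119 = 28; sellers' price rises by ps − p* = 179 − 147 = 32.
So consumers capture 28/60 = 7/15 of each unit of subsidy.

Consumer share = 7/15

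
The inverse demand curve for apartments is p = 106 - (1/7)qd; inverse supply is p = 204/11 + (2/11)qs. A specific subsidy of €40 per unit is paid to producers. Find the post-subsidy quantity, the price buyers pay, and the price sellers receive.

q' = 392.56; buyers pay €49.92; sellers receive €89.92

Pre-subsidy: 106 - (1/7)q = 204/11 + (2/11)q gives q* = 269.36 and p* = 67.52.
With the subsidy, sellers receive ps = pb + 40 for each unit, where pb is the price buyers pay.
On the curves, pb = 106 - (1/7)q and ps = 204/11 + (2/11)q; the wedge ps − pb = 40 gives 204/11 + (2/11)q − (106 - (1/7)q) = 40, so q' = 392.56.
Then pb = 106 − (1/7)·392.56 = 49.92 and ps = 204/11 + (2/11)·392.56 = 89.92.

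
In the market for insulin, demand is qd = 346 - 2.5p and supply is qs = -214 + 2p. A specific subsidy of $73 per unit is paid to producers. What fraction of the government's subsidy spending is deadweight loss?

DWL / government spending = 365/1044

Pre-subsidy: 346 - 2.5p = -214 + 2p gives p* = 1120/9, q* = 314/9.
With the subsidy, sellers receive ps = pb + 73 for each unit, where pb is the price buyers pay.
Supply in terms of pb becomes qs = -214 + 2(pb + 73) = -68 + 2pb. Setting this equal to demand: 346 - 2.5pb = -68 + 2pb, so pb = 92.
Sellers receive ps = 92 + 73 = 165; q' = 346 − 2.5·92 = 116.
ΔCS = ½(314/9 + 116)(1120/9 − 92) = 198268/81; ΔPS = ½(314/9 + 116)(165 − 1120/9) = 247835/81.
Government spending = 73 × 116 = 8468.
DWL = ½ × 73 × (116 − 314/9) = 26645/9; fraction = (26645/9) / 8468 = 365/1044.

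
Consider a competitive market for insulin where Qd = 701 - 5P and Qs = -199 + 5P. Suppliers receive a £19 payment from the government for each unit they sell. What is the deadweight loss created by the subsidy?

Deadweight loss = £451.25

Pre-subsidy: 701 - 5P = -199 + 5P gives P* = 90, Q* = 251.
With the subsidy, sellers receive Ps = Pb + 19 for each unit, where Pb is the price buyers pay.
Supply in terms of Pb becomes Qs = -199 + 5(Pb + 19) = -104 + 5Pb. Setting this equal to demand: 701 - 5Pb = -104 + 5Pb, so Pb = 80.5.
Sellers receive Ps = 80.5 + 19 = 99.5; Q' = 701 − 5·80.5 = 298.5.
The subsidy expands output by 298.5 − 251 = 47.5 past the efficient level; on those units the gap between marginal cost and willingness to pay runs from 0 up to 19.
DWL = ½ × 19 × 47.5 = 451.25.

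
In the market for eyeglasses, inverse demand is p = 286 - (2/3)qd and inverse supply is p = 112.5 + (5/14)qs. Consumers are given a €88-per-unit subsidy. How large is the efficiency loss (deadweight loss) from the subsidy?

Deadweight loss = 162624/43

Pre-subsidy: 286 - (2/3)q = 112.5 + (5/14)q gives q* = 7287/43 and p* = 7440/43.
With the rebate, buyers effectively pay pb = ps − 88, where ps is the price sellers receive.
On the curves, pb = 286 - (2/3)q and ps = 112.5 + (5/14)q; the wedge ps − pb = 88 gives 112.5 + (5/14)q − (286 - (2/3)q) = 88, so q' = 10983/43.
Then pb = 286 − (2/3)·(10983/43) = 4976/43 and ps = 112.5 + (5/14)·(10983/43) = 8760/43.
The subsidy expands output by 10983/43 − 7287/43 = 3696/43 past the efficient level; on those units the gap between marginal cost and willingness to pay runs from 0 up to 88.
DWL = ½ × 88 × 3696/43 = 162624/43.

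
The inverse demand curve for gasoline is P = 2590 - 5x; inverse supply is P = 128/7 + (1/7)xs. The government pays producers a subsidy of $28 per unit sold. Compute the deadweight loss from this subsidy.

Pre-subsidy: 2590 - 5x = 128/7 + (1/7)x gives x* = 9001/18 and P* = 1615/18.
With the subsidy, sellers receive Ps = Pb + 28 for each unit, where Pb is the price buyers pay.
On the curves, Pb = 2590 - 5x and Ps = 128/7 + (1/7)x; the wedge Ps − Pb = 28 gives 128/7 + (1/7)x − (2590 - 5x) = 28, so x' = 505.5.
Then Pb = 2590 − 5·505.5 = 62.5 and Ps = 128/7 + (1/7)·505.5 = 90.5.
The subsidy expands output by 505.5 − 9001/18 = 49/9 past the efficient level; on those units the gap between marginal cost and willingness to pay runs from 0 up to 28.
DWL = ½ × 28 × 49/9 = 686/9.

Deadweight loss = 686/9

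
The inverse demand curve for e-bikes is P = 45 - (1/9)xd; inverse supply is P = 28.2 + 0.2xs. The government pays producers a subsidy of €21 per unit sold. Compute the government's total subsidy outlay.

Government cost = €2551.5

Pre-subsidy: 45 - (1/9)x = 28.2 + 0.2x gives x* = 54 and P* = 39.
With the subsidy, sellers receive Ps = Pb + 21 for each unit, where Pb is the price buyers pay.
On the curves, Pb = 45 - (1/9)x and Ps = 28.2 + 0.2x; the wedge Ps − Pb = 21 gives 28.2 + 0.2x − (45 - (1/9)x) = 21, so x' = 121.5.
Then Pb = 45 − (1/9)·121.5 = 31.5 and Ps = 28.2 + 0.2·121.5 = 52.5.
Government outlay = subsidy × quantity = 21 × 121.5 = 2551.5.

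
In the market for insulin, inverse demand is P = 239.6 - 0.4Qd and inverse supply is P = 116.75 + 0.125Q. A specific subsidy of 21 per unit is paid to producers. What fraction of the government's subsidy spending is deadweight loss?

DWL / government spending = 10/137

Pre-subsidy: 239.6 - 0.4Q = 116.75 + 0.125Q gives Q* = 234 and P* = 146.
With the subsidy, sellers receive Ps = Pb + 21 for each unit, where Pb is the price buyers pay.
On the curves, Pb = 239.6 - 0.4Q and Ps = 116.75 + 0.125Q; the wedge Ps − Pb = 21 gives 116.75 + 0.125Q − (239.6 - 0.4Q) = 21, so Q' = 274.
Then Pb = 239.6 − 0.4·274 = 130 and Ps = 116.75 + 0.125·274 = 151.
ΔCS = ½(234 + 274)(146 − 130) = 4064; ΔPS = ½(234 + 274)(151 − 146) = 1270.
Government spending = 21 × 274 = 5754.
DWL = ½ × 21 × (274 − 234) = 420; fraction = 420 / 5754 = 10/137.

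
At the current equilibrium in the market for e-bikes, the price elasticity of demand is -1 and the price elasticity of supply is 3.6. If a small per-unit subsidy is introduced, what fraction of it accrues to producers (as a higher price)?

Producer share = 5/23

For a small subsidy around the equilibrium, the benefit split depends on the relative slopes, which at a point are proportional to the elasticities.
Buyer share = εs/(εs + |εd|) = 3.6/(3.6 + 1) = 18/23; seller share = |εd|/(εs + |εd|) = 5/23.
So producers capture 5/23 of the subsidy.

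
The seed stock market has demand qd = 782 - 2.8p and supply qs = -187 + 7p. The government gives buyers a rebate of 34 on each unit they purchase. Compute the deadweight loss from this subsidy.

Pre-subsidy: 782 - 2.8p = -187 + 7p gives p* = 4845/49, q* = 3536/7.
With the rebate, buyers effectively pay pb = ps − 34, where ps is the price sellers receive.
Demand in terms of ps becomes qd = 782 − 2.8(ps − 34) = 877.2 - 2.8ps. Setting this equal to supply: 877.2 - 2.8ps = -187 + 7ps, so ps = 5321/49.
Buyers pay pb = 5321/49 − 34 = 3655/49; q' = -187 + 7·(5321/49) = 4012/7.
The subsidy expands output by 4012/7 − 3536/7 = 68 past the efficient level; on those units the gap between marginal cost and willingness to pay runs from 0 up to 34.
DWL = ½ × 34 × 68 = 1156.

Deadweight loss = 1156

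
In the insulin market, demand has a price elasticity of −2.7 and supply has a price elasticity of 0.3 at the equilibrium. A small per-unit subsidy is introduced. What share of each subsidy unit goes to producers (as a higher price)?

For a small subsidy around the equilibrium, the benefit split depends on the relative slopes, which at a point are proportional to the elasticities.
Buyer share = εs/(εs + |εd|) = 0.3/(0.3 + 2.7) = 0.1; seller share = |εd|/(εs + |εd|) = 0.9.
So producers capture 0.9 of the subsidy.

Producer share = 0.9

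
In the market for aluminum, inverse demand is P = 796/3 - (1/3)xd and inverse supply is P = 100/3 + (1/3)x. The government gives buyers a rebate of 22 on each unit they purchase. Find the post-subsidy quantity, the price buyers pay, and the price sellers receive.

Pre-subsidy: 796/3 - (1/3)x = 100/3 + (1/3)x gives x* = 348 and P* = 448/3.
With the rebate, buyers effectively pay Pb = Ps − 22, where Ps is the price sellers receive.
On the curves, Pb = 796/3 - (1/3)x and Ps = 100/3 + (1/3)x; the wedge Ps − Pb = 22 gives 100/3 + (1/3)x − (796/3 - (1/3)x) = 22, so x' = 381.
Then Pb = 796/3 − (1/3)·381 = 415/3 and Ps = 100/3 + (1/3)·381 = 481/3.

x' = 381; buyers pay 415/3; sellers receive 481/3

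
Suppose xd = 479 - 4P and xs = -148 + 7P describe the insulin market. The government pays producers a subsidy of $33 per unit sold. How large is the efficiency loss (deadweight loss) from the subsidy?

Deadweight loss = $1386

Pre-subsidy: 479 - 4P = -148 + 7P gives P* = 57, x* = 251.
With the subsidy, sellers receive Ps = Pb + 33 for each unit, where Pb is the price buyers pay.
Supply in terms of Pb becomes xs = -148 + 7(Pb + 33) = 83 + 7Pb. Setting this equal to demand: 479 - 4Pb = 83 + 7Pb, so Pb = 36.
Sellers receive Ps = 36 + 33 = 69; x' = 479 − 4·36 = 335.
The subsidy expands output by 335 − 251 = 84 past the efficient level; on those units the gap between marginal cost and willingness to pay runs from 0 up to 33.
DWL = ½ × 33 × 84 = 1386.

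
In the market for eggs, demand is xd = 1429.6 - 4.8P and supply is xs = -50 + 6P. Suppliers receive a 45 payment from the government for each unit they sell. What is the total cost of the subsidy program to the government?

Government cost = 40140

Pre-subsidy: 1429.6 - 4.8P = -50 + 6P gives P* = 137, x* = 772.
With the subsidy, sellers receive Ps = Pb + 45 for each unit, where Pb is the price buyers pay.
Supply in terms of Pb becomes xs = -50 + 6(Pb + 45) = 220 + 6Pb. Setting this equal to demand: 1429.6 - 4.8Pb = 220 + 6Pb, so Pb = 112.
Sellers receive Ps = 112 + 45 = 157; x' = 1429.6 − 4.8·112 = 892.
Government outlay = subsidy × quantity = 45 × 892 = 40140.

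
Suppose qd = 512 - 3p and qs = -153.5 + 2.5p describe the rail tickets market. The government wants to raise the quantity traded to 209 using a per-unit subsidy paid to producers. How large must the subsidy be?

Required subsidy s = 44 per unit

At q = 209, invert demand for the buyer price: pb = (512 − 209)/3 = 101; invert supply for the seller price: ps = (209 − (-153.5))/2.5 = 145.
The subsidy must fill the gap: s = ps − pb = 145 − 101 = 44.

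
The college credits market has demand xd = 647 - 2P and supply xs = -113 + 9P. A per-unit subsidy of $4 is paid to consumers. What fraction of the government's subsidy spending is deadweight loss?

Pre-subsidy: 647 - 2P = -113 + 9P gives P* = 760/11, x* = 5597/11.
With the rebate, buyers effectively pay Pb = Ps − 4, where Ps is the price sellers receive.
Demand in terms of Ps becomes xd = 647 − 2(Ps − 4) = 655 - 2Ps. Setting this equal to supply: 655 - 2Ps = -113 + 9Ps, so Ps = 768/11.
Buyers pay Pb = 768/11 − 4 = 724/11; x' = -113 + 9·(768/11) = 5669/11.
ΔCS = ½(5597/11 + 5669/11)(760/11 − 724/11) = 202788/121; ΔPS = ½(5597/11 + 5669/11)(768/11 − 760/11) = 45064/121.
Government spending = 4 × 5669/11 = 22676/11.
DWL = ½ × 4 × (5669/11 − 5597/11) = 144/11; fraction = (144/11) / (22676/11) = 36/5669.

DWL / government spending = 36/5669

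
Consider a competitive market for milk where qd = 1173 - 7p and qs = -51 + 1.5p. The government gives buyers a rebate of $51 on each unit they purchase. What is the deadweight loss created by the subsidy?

Deadweight loss = $1606.5

Pre-subsidy: 1173 - 7p = -51 + 1.5p gives p* = 144, q* = 165.
With the rebate, buyers effectively pay pb = ps − 51, where ps is the price sellers receive.
Demand in terms of ps becomes qd = 1173 − 7(ps − 51) = 1530 - 7ps. Setting this equal to supply: 1530 - 7ps = -51 + 1.5ps, so ps = 186.
Buyers pay pb = 186 − 51 = 135; q' = -51 + 1.5·186 = 228.
The subsidy expands output by 228 − 165 = 63 past the efficient level; on those units the gap between marginal cost and willingness to pay runs from 0 up to 51.
DWL = ½ × 51 × 63 = 1606.5.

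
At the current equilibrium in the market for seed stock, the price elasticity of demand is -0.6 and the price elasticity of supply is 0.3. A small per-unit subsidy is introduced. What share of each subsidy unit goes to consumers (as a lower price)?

Consumer share = 1/3

For a small subsidy around the equilibrium, the benefit split depends on the relative slopes, which at a point are proportional to the elasticities.
Buyer share = εs/(εs + |εd|) = 0.3/(0.3 + 0.6) = 1/3; seller share = |εd|/(εs + |εd|) = 2/3.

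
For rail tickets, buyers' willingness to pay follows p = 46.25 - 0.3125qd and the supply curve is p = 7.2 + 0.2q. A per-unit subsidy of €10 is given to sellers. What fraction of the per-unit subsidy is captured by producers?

Producer share = 16/41

Pre-subsidy: 46.25 - 0.3125q = 7.2 + 0.2q gives q* = 3124/41 and p* = 920/41.
With the subsidy, sellers receive ps = pb + 10 for each unit, where pb is the price buyers pay.
On the curves, pb = 46.25 - 0.3125q and ps = 7.2 + 0.2q; the wedge ps − pb = 10 gives 7.2 + 0.2q − (46.25 - 0.3125q) = 10, so q' = 3924/41.
Then pb = 46.25 − 0.3125·(3924/41) = 670/41 and ps = 7.2 + 0.2·(3924/41) = 1080/41.
Buyers' price falls by p* − pb = 920/41 − 670/41 = 250/41; sellers' price rises by ps − p* = 1080/41 − 920/41 = 160/41.
So producers capture (160/41)/10 = 16/41 of each unit of subsidy.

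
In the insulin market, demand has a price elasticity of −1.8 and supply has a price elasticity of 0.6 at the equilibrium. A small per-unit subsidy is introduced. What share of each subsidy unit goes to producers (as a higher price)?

For a small subsidy around the equilibrium, the benefit split depends on the relative slopes, which at a point are proportional to the elasticities.
Buyer share = εs/(εs + |εd|) = 0.6/(0.6 + 1.8) = 0.25; seller share = |εd|/(εs + |εd|) = 0.75.
So producers capture 0.75 of the subsidy.

Producer share = 0.75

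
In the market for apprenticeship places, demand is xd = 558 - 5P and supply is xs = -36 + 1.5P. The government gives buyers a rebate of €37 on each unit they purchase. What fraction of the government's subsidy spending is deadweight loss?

Pre-subsidy: 558 - 5P = -36 + 1.5P gives P* = 1188/13, x* = 1314/13.
With the rebate, buyers effectively pay Pb = Ps − 37, where Ps is the price sellers receive.
Demand in terms of Ps becomes xd = 558 − 5(Ps − 37) = 743 - 5Ps. Setting this equal to supply: 743 - 5Ps = -36 + 1.5Ps, so Ps = 1558/13.
Buyers pay Pb = 1558/13 − 37 = 1077/13; x' = -36 + 1.5·(1558/13) = 1869/13.
ΔCS = ½(1314/13 + 1869/13)(1188/13 − 1077/13) = 353313/338; ΔPS = ½(1314/13 + 1869/13)(1558/13 − 1188/13) = 588855/169.
Government spending = 37 × 1869/13 = 69153/13.
DWL = ½ × 37 × (1869/13 − 1314/13) = 20535/26; fraction = (20535/26) / (69153/13) = 185/1246.

DWL / government spending = 185/1246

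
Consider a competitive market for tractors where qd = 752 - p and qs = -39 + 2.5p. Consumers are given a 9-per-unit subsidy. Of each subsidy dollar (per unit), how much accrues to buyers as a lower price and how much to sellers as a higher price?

Pre-subsidy: 752 - p = -39 + 2.5p gives p* = 226, q* = 526.
With the rebate, buyers effectively pay pb = ps − 9, where ps is the price sellers receive.
Demand in terms of ps becomes qd = 752 − 1(ps − 9) = 761 - ps. Setting this equal to supply: 761 - ps = -39 + 2.5ps, so ps = 1600/7.
Buyers pay pb = 1600/7 − 9 = 1537/7; q' = -39 + 2.5·(1600/7) = 3727/7.
Buyers' price falls by p* − pb = 226 − 1537/7 = 45/7; sellers' price rises by ps − p* = 1600/7 − 226 = 18/7.

Buyers gain 45/7 per unit; sellers gain 18/7 per unit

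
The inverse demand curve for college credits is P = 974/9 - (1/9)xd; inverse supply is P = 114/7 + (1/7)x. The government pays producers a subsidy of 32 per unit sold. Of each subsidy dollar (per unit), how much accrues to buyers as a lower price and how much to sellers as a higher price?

Buyers gain 14 per unit; sellers gain 18 per unit

Pre-subsidy: 974/9 - (1/9)x = 114/7 + (1/7)x gives x* = 362 and P* = 68.
With the subsidy, sellers receive Ps = Pb + 32 for each unit, where Pb is the price buyers pay.
On the curves, Pb = 974/9 - (1/9)x and Ps = 114/7 + (1/7)x; the wedge Ps − Pb = 32 gives 114/7 + (1/7)x − (974/9 - (1/9)x) = 32, so x' = 488.
Then Pb = 974/9 − (1/9)·488 = 54 and Ps = 114/7 + (1/7)·488 = 86.
Buyers' price falls by P* − Pb = 68 − 54 = 14; sellers' price rises by Ps − P* = 86 − 68 = 18.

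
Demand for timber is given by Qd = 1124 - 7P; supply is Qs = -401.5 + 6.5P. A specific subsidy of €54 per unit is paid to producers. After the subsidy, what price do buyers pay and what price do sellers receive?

Pre-subsidy: 1124 - 7P = -401.5 + 6.5P gives P* = 113, Q* = 333.
With the subsidy, sellers receive Ps = Pb + 54 for each unit, where Pb is the price buyers pay.
Supply in terms of Pb becomes Qs = -401.5 + 6.5(Pb + 54) = -50.5 + 6.5Pb. Setting this equal to demand: 1124 - 7Pb = -50.5 + 6.5Pb, so Pb = 87.
Sellers receive Ps = 87 + 54 = 141; Q' = 1124 − 7·87 = 515.

Buyers pay €87; sellers receive €141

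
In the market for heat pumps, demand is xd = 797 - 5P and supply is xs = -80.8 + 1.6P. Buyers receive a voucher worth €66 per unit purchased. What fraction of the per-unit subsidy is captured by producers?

Producer share = 25/33

Pre-subsidy: 797 - 5P = -80.8 + 1.6P gives P* = 133, x* = 132.
With the rebate, buyers effectively pay Pb = Ps − 66, where Ps is the price sellers receive.
Demand in terms of Ps becomes xd = 797 − 5(Ps − 66) = 1127 - 5Ps. Setting this equal to supply: 1127 - 5Ps = -80.8 + 1.6Ps, so Ps = 183.
Buyers pay Pb = 183 − 66 = 117; x' = -80.8 + 1.6·183 = 212.
Buyers' price falls by P* − Pb = 133 − 117 = 16; sellers' price rises by Ps − P* = 183 − 133 = 50.
So producers capture 50/66 = 25/33 of each unit of subsidy.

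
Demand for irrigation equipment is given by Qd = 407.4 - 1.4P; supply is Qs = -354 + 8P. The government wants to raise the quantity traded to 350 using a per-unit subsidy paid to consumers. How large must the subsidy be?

At Q = 350, invert demand for the buyer price: Pb = (407.4 − 350)/1.4 = 41; invert supply for the seller price: Ps = (350 − (-354))/8 = 88.
The subsidy must fill the gap: s = Ps − Pb = 88 − 41 = 47.

Required subsidy s = 47 per unit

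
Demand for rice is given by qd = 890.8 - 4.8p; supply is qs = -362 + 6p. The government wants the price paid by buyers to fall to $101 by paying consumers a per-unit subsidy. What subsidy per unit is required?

At a buyer price of 101, quantity demanded is 890.8 − 4.8·101 = 406.
Sellers supply 406 only when they receive ps with -362 + 6·ps = 406, i.e. ps = 128.
s = ps − pb = 128 − 101 = 27.

Required subsidy s = $27 per unit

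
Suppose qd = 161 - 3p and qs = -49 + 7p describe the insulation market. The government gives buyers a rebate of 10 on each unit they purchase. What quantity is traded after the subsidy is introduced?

q' = 119

Pre-subsidy: 161 - 3p = -49 + 7p gives p* = 21, q* = 98.
With the rebate, buyers effectively pay pb = ps − 10, where ps is the price sellers receive.
Demand in terms of ps becomes qd = 161 − 3(ps − 10) = 191 - 3ps. Setting this equal to supply: 191 - 3ps = -49 + 7ps, so ps = 24.
Buyers pay pb = 24 − 10 = 14; q' = -49 + 7·24 = 119.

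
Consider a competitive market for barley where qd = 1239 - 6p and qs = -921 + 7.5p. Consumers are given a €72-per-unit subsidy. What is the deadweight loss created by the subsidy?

Pre-subsidy: 1239 - 6p = -921 + 7.5p gives p* = 160, q* = 279.
With the rebate, buyers effectively pay pb = ps − 72, where ps is the price sellers receive.
Demand in terms of ps becomes qd = 1239 − 6(ps − 72) = 1671 - 6ps. Setting this equal to supply: 1671 - 6ps = -921 + 7.5ps, so ps = 192.
Buyers pay pb = 192 − 72 = 120; q' = -921 + 7.5·192 = 519.
The subsidy expands output by 519 − 279 = 240 past the efficient level; on those units the gap between marginal cost and willingness to pay runs from 0 up to 72.
DWL = ½ × 72 × 240 = 8640.

Deadweight loss = €8640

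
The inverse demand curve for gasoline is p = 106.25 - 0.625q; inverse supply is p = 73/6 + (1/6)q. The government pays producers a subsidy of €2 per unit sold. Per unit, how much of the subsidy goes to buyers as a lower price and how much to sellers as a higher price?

Pre-subsidy: 106.25 - 0.625q = 73/6 + (1/6)q gives q* = 2258/19 and p* = 1215/38.
With the subsidy, sellers receive ps = pb + 2 for each unit, where pb is the price buyers pay.
On the curves, pb = 106.25 - 0.625q and ps = 73/6 + (1/6)q; the wedge ps − pb = 2 gives 73/6 + (1/6)q − (106.25 - 0.625q) = 2, so q' = 2306/19.
Then pb = 106.25 − 0.625·(2306/19) = 1155/38 and ps = 73/6 + (1/6)·(2306/19) = 1231/38.
Buyers' price falls by p* − pb = 1215/38 − 1155/38 = 30/19; sellers' price rises by ps − p* = 1231/38 − 1215/38 = 8/19.

Buyers gain 30/19 per unit; sellers gain 8/19 per unit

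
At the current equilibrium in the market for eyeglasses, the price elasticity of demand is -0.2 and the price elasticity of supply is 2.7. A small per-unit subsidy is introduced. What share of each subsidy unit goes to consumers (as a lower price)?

For a small subsidy around the equilibrium, the benefit split depends on the relative slopes, which at a point are proportional to the elasticities.
Buyer share = εs/(εs + |εd|) = 2.7/(2.7 + 0.2) = 27/29; seller share = |εd|/(εs + |εd|) = 2/29.

Consumer share = 27/29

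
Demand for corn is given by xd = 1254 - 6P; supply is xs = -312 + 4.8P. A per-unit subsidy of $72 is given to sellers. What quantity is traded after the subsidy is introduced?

x' = 576

Pre-subsidy: 1254 - 6P = -312 + 4.8P gives P* = 145, x* = 384.
With the subsidy, sellers receive Ps = Pb + 72 for each unit, where Pb is the price buyers pay.
Supply in terms of Pb becomes xs = -312 + 4.8(Pb + 72) = 33.6 + 4.8Pb. Setting this equal to demand: 1254 - 6Pb = 33.6 + 4.8Pb, so Pb = 113.
Sellers receive Ps = 113 + 72 = 185; x' = 1254 − 6·113 = 576.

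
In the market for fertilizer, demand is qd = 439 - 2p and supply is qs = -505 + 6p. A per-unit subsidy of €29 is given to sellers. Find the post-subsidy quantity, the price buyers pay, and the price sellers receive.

Pre-subsidy: 439 - 2p = -505 + 6p gives p* = 118, q* = 203.
With the subsidy, sellers receive ps = pb + 29 for each unit, where pb is the price buyers pay.
Supply in terms of pb becomes qs = -505 + 6(pb + 29) = -331 + 6pb. Setting this equal to demand: 439 - 2pb = -331 + 6pb, so pb = 96.25.
Sellers receive ps = 96.25 + 29 = 125.25; q' = 439 − 2·96.25 = 246.5.

q' = 246.5; buyers pay €96.25; sellers receive €125.25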